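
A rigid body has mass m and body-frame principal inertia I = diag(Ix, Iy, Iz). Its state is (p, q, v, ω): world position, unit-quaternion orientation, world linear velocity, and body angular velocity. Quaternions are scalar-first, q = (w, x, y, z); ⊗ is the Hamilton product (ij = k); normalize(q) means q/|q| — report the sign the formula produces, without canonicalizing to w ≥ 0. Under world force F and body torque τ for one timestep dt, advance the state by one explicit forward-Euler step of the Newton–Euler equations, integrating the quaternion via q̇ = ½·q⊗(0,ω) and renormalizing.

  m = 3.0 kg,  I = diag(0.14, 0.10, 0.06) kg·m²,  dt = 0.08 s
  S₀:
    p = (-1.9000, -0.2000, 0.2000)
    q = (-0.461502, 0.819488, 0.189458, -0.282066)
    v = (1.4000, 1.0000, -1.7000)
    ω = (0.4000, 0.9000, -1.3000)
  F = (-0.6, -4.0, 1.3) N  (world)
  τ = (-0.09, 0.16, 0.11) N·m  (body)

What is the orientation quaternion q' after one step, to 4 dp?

Hamilton product q⊗(0,ω) = (-0.8649932, -0.1770368, 0.5371562, 1.2617086)
q + ½dt·q⊗(0,ω), renormalized = (-0.4950, 0.8107, 0.2105, -0.2311)

q' = (-0.4950, 0.8107, 0.2105, -0.2311)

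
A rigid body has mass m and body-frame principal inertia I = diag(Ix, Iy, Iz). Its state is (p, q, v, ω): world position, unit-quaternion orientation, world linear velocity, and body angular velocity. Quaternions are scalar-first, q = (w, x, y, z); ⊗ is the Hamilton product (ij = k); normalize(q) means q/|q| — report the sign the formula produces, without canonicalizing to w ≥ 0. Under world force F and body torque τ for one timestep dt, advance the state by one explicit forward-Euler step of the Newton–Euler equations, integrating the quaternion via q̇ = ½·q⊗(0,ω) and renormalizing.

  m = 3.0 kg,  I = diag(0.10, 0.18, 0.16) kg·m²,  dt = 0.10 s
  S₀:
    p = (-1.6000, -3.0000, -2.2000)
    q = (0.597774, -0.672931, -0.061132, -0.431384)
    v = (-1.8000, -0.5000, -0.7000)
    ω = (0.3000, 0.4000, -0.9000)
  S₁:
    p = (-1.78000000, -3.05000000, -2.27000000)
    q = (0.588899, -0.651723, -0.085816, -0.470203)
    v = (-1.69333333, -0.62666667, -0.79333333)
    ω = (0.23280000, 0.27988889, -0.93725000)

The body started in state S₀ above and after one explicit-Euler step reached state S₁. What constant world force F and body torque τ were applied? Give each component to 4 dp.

Δv = v₁−v₀ = (0.10666667, -0.12666667, -0.09333333)
applied force F = (3.2000, -3.8000, -2.8000)
ω₁ − ω₀ = (-0.06720000, -0.12011111, -0.03725000)
gyro term ω₀×Iω₀ = (0.0072, 0.0162, 0.0096)
τ = I·(Δω/dt) + ω₀×(Iω₀) = (-0.0600, -0.2000, -0.0500)

F = (3.2000, -3.8000, -2.8000)
τ = (-0.0600, -0.2000, -0.0500)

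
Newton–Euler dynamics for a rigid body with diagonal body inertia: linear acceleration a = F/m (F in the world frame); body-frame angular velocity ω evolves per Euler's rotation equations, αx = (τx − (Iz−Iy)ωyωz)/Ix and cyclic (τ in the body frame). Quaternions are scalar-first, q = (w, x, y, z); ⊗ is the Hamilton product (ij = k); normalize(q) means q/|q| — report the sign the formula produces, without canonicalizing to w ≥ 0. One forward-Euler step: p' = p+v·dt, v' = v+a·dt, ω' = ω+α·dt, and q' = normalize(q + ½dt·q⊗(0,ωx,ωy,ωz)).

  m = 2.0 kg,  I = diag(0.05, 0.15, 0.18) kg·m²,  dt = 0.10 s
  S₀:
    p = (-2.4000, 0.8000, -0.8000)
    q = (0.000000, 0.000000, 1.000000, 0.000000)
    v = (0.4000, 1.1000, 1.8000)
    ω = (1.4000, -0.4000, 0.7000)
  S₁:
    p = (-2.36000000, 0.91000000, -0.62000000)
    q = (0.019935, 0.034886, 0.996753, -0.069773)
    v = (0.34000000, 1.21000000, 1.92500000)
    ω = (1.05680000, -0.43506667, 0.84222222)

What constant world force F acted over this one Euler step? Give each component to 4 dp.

F = (-1.2000, 2.2000, 2.5000)

Δv = v₁−v₀ = (-0.06000000, 0.11000000, 0.12500000)
F = m·Δv/dt = (-1.2000, 2.2000, 2.5000)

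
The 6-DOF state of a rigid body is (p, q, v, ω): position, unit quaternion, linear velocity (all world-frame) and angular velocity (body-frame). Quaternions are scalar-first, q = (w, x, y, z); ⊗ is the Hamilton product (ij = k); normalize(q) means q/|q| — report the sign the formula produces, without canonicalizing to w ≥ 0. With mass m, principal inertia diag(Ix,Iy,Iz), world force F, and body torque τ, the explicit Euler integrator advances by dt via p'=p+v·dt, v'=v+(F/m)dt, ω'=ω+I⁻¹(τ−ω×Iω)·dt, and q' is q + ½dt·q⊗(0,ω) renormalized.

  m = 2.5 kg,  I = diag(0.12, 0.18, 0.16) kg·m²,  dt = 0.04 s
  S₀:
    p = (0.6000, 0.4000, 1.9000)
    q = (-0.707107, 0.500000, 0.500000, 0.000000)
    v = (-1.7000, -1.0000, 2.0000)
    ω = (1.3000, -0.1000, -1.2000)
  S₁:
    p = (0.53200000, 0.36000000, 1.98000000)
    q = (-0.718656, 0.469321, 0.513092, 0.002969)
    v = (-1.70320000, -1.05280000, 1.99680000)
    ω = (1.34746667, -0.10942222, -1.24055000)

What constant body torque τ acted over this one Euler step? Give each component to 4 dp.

τ = (0.1400, 0.0200, -0.1700)

rate change Δω = (0.04746667, -0.00942222, -0.04055000)
I·α + gyro = (0.1400, 0.0200, -0.1700)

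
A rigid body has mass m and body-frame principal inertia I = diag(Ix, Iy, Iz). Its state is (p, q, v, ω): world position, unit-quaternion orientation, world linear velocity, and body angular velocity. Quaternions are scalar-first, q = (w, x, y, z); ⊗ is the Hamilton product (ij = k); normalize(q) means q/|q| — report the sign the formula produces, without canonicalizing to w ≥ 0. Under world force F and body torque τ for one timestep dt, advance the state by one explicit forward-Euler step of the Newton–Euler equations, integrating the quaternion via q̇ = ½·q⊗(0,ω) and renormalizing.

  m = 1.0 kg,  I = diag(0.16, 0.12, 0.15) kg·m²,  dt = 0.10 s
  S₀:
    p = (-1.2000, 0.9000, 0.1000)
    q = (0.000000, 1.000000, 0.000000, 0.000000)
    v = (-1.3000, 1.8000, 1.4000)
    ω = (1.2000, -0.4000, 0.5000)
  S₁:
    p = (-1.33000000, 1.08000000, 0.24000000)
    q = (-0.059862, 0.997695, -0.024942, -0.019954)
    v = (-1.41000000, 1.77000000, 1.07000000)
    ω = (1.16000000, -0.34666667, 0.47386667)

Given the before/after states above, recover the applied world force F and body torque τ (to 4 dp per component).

F = (-1.1000, -0.3000, -3.3000)
τ = (-0.0700, 0.0700, -0.0200)

velocity change Δv = (-0.11000000, -0.03000000, -0.33000000)
m·(v₁−v₀)/dt = (-1.1000, -0.3000, -3.3000)
Δω = ω₁−ω₀ = (-0.04000000, 0.05333333, -0.02613333)
applied torque τ = (-0.0700, 0.0700, -0.0200)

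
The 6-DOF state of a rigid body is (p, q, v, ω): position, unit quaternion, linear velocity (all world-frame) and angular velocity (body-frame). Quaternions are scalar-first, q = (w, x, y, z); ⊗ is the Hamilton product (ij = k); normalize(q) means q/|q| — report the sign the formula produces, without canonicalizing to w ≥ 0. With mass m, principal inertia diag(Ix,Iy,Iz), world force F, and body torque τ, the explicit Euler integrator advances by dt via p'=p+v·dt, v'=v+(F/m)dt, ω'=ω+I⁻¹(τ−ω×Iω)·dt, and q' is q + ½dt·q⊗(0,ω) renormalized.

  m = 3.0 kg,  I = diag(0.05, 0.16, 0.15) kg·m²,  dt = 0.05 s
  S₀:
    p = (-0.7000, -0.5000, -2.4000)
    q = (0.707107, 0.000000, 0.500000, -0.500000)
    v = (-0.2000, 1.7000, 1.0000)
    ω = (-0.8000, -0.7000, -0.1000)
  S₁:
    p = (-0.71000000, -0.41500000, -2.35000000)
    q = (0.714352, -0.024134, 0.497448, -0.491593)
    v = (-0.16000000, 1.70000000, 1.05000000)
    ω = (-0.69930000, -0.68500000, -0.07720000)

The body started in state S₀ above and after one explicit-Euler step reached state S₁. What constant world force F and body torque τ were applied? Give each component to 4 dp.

F = (2.4000, 0.0000, 3.0000)
τ = (0.1000, 0.0400, 0.1300)

Δv = v₁−v₀ = (0.04000000, 0.00000000, 0.05000000)
F = m·Δv/dt = (2.4000, 0.0000, 3.0000)
Δω = ω₁−ω₀ = (0.10070000, 0.01500000, 0.02280000)
ω₀×(Iω₀) = (-0.0007, -0.0080, 0.0616)
I·α + gyro = (0.1000, 0.0400, 0.1300)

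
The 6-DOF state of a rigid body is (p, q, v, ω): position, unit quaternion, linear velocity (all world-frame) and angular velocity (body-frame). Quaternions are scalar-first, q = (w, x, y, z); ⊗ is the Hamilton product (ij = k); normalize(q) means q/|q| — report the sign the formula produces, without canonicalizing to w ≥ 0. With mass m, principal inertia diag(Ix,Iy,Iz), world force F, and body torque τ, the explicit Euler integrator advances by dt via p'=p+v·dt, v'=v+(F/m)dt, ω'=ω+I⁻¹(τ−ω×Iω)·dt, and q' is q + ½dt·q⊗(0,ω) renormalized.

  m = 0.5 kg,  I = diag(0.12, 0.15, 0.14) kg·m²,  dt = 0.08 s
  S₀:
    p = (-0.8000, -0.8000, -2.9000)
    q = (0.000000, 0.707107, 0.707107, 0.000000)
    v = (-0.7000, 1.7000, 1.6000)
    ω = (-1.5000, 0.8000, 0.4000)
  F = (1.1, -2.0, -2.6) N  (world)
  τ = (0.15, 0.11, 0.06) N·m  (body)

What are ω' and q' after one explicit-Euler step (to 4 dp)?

ω' = (-1.3979, 0.8523, 0.4549)
q' = (0.0198, 0.7167, 0.6941, 0.0649)

angular accel α = (1.2767, 0.6533, 0.6857)
ω' = ω + α·dt = (-1.3979, 0.8523, 0.4549)
q⊗(0,ω) = (0.4949749, 0.2828428, -0.2828428, 1.6263461)
q + ½dt·q⊗(0,ω), renormalized = (0.0198, 0.7167, 0.6941, 0.0649)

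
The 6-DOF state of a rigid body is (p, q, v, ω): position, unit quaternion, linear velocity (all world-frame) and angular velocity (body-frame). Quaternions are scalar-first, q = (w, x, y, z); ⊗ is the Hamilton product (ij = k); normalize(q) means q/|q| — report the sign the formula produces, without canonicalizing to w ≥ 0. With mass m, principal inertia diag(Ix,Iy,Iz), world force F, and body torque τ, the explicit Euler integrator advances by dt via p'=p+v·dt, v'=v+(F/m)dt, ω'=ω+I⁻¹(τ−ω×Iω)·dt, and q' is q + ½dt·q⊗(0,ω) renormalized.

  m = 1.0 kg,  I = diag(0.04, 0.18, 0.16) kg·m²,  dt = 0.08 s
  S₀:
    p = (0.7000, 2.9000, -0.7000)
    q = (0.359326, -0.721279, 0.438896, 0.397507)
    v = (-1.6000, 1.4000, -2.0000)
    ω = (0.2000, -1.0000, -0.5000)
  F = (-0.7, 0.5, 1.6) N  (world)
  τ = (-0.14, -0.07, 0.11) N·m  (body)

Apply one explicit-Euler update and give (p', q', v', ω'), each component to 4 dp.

p' = (0.5720, 3.0120, -0.8600)
q' = (0.3902, -0.7105, 0.4129, 0.4152)
v' = (-1.6560, 1.4400, -1.8720)
ω' = (-0.0600, -1.0364, -0.4310)

new position p' = (0.5720, 3.0120, -0.8600)
new velocity v' = (-1.6560, 1.4400, -1.8720)
precession coupling ω×(Iω) = (-0.0100, 0.0120, -0.0280)
(τ − ω×Iω)/I = (-3.2500, -0.4556, 0.8625)
ω' = ω + α·dt = (-0.0600, -1.0364, -0.4310)
q⊗(0,ω) = (0.7819053, 0.2499242, -0.6404641, 0.4538368)
updated quaternion q' = (0.3902, -0.7105, 0.4129, 0.4152)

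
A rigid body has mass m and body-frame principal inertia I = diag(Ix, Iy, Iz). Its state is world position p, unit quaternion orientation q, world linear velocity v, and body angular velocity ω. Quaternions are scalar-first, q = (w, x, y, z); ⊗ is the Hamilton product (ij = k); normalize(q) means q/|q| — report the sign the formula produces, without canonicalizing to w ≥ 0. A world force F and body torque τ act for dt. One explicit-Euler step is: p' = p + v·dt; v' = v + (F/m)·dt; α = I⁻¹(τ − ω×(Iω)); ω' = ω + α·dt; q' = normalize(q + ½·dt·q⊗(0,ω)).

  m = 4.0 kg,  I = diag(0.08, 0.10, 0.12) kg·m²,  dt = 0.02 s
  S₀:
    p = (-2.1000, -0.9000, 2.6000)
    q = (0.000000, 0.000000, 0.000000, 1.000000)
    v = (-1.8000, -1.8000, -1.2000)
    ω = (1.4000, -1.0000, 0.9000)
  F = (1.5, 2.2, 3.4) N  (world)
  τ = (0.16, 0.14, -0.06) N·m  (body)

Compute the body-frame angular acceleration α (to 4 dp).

gyro term ω×Iω = (-0.0180, -0.0504, -0.0280)
α = I⁻¹(τ − ω×Iω) = (2.2250, 1.9040, -0.2667)

α = (2.2250, 1.9040, -0.2667)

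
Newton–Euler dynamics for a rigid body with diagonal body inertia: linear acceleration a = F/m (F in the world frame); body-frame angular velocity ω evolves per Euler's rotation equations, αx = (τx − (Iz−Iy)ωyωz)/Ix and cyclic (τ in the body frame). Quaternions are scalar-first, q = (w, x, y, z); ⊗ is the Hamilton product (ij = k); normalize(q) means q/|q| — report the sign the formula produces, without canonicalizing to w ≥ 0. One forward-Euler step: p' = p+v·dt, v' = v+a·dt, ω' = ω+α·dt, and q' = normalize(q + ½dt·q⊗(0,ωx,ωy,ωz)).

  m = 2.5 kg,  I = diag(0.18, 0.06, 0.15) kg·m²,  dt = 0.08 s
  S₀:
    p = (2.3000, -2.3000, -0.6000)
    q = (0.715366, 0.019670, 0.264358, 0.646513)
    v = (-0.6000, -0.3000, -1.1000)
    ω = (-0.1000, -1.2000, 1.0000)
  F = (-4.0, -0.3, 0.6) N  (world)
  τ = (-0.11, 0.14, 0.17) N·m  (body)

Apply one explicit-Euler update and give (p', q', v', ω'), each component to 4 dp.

precession coupling ω×(Iω) = (-0.1080, -0.0030, -0.0144)
angular accel α = (-0.0111, 2.3833, 1.2293)
new body rate ω' = (-0.1009, -1.0093, 1.0983)
2q̇ = q⊗(0,ω) = (-0.3273164, 0.9686370, -0.9427605, 0.7181978)
q' = normalize(q + ½dt·q⊗(0,ω)) = (0.7009, 0.0583, 0.2262, 0.6739)
linear accel F/m = (-1.6000, -0.1200, 0.2400)
p' = p + v·dt = (2.2520, -2.3240, -0.6880)
new velocity v' = (-0.7280, -0.3096, -1.0808)

p' = (2.2520, -2.3240, -0.6880)
q' = (0.7009, 0.0583, 0.2262, 0.6739)
v' = (-0.7280, -0.3096, -1.0808)
ω' = (-0.1009, -1.0093, 1.0983)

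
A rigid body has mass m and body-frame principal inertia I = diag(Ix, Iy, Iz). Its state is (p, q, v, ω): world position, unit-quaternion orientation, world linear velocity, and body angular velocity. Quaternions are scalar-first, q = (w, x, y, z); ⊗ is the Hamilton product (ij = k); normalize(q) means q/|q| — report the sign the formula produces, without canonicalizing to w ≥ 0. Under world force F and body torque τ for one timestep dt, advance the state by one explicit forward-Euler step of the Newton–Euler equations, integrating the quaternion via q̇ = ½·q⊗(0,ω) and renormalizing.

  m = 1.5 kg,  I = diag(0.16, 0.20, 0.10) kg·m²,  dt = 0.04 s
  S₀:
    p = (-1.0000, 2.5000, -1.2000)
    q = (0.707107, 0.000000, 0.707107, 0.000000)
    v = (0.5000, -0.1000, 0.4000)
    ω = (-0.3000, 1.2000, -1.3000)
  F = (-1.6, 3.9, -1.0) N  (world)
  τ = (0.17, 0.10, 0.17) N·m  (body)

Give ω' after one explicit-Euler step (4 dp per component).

ω' = (-0.2965, 1.2153, -1.2262)

α = I⁻¹(τ − ω×Iω) = (0.0875, 0.3830, 1.8440)
ω' = ω + α·dt = (-0.2965, 1.2153, -1.2262)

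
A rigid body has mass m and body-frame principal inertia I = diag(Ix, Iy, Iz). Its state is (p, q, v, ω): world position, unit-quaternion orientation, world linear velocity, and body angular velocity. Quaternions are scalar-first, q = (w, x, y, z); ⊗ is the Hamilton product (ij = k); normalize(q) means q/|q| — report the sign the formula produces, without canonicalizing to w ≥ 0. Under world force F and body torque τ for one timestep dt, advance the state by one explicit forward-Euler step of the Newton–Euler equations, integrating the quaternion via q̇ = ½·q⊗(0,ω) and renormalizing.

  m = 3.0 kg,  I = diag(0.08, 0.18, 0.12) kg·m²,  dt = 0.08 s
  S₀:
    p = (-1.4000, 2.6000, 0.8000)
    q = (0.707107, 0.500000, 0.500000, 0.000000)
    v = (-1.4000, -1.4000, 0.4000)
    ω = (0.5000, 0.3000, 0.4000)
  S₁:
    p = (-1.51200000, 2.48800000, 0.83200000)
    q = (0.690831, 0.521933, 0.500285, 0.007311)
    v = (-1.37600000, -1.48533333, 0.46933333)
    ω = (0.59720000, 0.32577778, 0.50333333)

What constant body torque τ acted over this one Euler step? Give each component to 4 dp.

τ = (0.0900, 0.0500, 0.1700)

ω₁ − ω₀ = (0.09720000, 0.02577778, 0.10333333)
gyro term ω₀×Iω₀ = (-0.0072, -0.0080, 0.0150)
applied torque τ = (0.0900, 0.0500, 0.1700)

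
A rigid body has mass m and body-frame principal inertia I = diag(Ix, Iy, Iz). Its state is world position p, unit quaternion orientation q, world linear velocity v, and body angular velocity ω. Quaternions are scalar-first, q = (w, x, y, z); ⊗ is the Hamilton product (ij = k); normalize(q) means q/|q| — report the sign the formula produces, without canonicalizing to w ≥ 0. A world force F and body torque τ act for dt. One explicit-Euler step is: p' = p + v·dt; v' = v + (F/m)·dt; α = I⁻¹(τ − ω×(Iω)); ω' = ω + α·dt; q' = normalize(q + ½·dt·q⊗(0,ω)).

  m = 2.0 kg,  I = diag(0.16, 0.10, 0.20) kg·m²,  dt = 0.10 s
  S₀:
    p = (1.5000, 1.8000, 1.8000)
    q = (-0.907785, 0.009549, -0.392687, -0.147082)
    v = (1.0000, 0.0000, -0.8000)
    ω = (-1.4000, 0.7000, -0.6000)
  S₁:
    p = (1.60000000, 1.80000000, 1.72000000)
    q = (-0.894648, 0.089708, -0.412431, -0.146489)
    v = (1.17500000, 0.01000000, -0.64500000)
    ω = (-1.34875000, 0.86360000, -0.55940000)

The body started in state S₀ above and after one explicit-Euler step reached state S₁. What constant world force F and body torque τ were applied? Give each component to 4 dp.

F = (3.5000, 0.2000, 3.1000)
τ = (0.0400, 0.1300, 0.1400)

ω₁ − ω₀ = (0.05125000, 0.16360000, 0.04060000)
τ = I·(Δω/dt) + ω₀×(Iω₀) = (0.0400, 0.1300, 0.1400)
Δv = v₁−v₀ = (0.17500000, 0.01000000, 0.15500000)
F = m·Δv/dt = (3.5000, 0.2000, 3.1000)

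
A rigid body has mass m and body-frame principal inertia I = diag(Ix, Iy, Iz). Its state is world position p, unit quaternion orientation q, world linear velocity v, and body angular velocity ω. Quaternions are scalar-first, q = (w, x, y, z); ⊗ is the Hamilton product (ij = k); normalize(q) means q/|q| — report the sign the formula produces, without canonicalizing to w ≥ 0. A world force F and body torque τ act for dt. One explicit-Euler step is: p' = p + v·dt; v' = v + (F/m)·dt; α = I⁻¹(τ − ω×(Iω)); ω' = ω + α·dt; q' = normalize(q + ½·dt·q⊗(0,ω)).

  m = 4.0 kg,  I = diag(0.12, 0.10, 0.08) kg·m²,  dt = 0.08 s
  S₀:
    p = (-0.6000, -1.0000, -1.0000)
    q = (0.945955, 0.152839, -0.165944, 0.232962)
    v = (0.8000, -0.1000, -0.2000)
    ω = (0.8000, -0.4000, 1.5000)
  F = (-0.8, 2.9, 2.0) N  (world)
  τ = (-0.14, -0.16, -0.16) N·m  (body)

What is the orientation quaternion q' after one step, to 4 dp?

q' = (0.9222, 0.1765, -0.1824, 0.2919)

q⊗(0,ω) = (-0.5380918, 0.6010328, -0.4212709, 1.4905521)
q + ½dt·q⊗(0,ω), renormalized = (0.9222, 0.1765, -0.1824, 0.2919)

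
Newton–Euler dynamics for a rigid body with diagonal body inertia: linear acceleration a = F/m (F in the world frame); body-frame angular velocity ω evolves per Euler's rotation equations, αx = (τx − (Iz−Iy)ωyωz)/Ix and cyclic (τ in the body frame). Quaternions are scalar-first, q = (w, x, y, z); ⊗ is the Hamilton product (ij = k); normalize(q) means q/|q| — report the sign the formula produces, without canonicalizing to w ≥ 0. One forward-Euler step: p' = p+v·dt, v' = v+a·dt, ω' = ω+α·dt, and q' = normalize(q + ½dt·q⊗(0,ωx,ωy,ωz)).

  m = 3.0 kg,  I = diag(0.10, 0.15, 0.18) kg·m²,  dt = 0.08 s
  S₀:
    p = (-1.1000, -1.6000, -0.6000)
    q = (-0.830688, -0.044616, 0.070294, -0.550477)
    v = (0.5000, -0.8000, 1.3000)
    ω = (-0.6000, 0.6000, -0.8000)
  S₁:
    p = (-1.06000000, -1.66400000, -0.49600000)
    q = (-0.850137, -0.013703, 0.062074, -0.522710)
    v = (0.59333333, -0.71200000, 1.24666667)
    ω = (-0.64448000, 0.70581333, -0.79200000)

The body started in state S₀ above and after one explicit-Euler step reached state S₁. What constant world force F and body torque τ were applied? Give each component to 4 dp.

velocity change Δv = (0.09333333, 0.08800000, -0.05333333)
F = m·Δv/dt = (3.5000, 3.3000, -2.0000)
ω₁ − ω₀ = (-0.04448000, 0.10581333, 0.00800000)
τ = I·(Δω/dt) + ω₀×(Iω₀) = (-0.0700, 0.1600, 0.0000)

F = (3.5000, 3.3000, -2.0000)
τ = (-0.0700, 0.1600, 0.0000)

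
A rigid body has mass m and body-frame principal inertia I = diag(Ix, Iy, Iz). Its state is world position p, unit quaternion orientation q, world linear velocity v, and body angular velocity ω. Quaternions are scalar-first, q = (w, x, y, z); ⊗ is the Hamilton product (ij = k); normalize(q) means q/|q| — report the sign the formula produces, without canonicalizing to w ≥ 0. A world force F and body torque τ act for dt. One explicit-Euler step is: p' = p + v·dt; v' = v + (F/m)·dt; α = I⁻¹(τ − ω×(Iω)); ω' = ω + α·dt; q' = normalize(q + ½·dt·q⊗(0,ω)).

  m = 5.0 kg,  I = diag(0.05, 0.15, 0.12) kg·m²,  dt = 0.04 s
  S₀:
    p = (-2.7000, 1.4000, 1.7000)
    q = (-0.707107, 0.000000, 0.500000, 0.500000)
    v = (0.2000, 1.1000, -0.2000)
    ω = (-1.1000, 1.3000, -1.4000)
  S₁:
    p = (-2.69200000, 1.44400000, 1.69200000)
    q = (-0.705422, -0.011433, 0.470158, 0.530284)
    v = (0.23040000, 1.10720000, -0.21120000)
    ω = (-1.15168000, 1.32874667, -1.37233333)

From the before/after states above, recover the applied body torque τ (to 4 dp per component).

τ = (-0.0100, 0.0000, -0.0600)

rate change Δω = (-0.05168000, 0.02874667, 0.02766667)
precession coupling = (0.0546, -0.1078, -0.1430)
applied torque τ = (-0.0100, 0.0000, -0.0600)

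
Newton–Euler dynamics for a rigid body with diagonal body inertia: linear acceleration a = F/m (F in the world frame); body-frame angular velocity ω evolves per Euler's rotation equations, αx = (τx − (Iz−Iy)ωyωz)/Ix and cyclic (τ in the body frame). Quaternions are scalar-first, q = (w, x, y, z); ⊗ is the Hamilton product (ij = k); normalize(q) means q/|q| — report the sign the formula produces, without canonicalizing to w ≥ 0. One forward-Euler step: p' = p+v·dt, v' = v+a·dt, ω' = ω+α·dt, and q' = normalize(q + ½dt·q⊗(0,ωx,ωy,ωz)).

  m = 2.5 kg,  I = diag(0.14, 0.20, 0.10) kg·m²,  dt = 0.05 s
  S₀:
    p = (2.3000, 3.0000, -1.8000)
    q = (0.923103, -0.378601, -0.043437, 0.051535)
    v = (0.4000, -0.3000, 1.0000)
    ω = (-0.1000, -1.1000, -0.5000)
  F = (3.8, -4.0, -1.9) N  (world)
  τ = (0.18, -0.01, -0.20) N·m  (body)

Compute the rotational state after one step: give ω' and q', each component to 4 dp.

precession coupling ω×(Iω) = (-0.0550, 0.0020, 0.0066)
angular accel α = (1.6786, -0.0600, -2.0660)
ω' = ω + α·dt = (-0.0161, -1.1030, -0.6033)
Hamilton product q⊗(0,ω) = (-0.0598733, -0.0139033, -1.2098673, -0.0494341)
q + ½dt·q⊗(0,ω), renormalized = (0.9212, -0.3788, -0.0736, 0.0503)

ω' = (-0.0161, -1.1030, -0.6033)
q' = (0.9212, -0.3788, -0.0736, 0.0503)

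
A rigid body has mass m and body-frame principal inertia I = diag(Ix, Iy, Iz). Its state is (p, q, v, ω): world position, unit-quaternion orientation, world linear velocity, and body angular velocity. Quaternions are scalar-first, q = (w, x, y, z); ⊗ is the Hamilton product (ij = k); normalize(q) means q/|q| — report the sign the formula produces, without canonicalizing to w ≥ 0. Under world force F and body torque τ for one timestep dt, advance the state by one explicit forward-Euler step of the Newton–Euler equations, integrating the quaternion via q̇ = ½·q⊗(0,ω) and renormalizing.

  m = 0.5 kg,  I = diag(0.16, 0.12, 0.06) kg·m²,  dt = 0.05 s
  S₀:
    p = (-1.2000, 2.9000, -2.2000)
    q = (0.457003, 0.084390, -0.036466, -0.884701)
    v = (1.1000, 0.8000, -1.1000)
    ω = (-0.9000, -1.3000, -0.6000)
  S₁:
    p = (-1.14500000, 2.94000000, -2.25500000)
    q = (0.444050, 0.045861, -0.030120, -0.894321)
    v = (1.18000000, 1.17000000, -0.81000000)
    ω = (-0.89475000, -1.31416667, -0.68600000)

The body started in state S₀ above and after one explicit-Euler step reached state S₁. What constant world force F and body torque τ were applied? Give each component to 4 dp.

velocity change Δv = (0.08000000, 0.37000000, 0.29000000)
F = m·Δv/dt = (0.8000, 3.7000, 2.9000)
ω₁ − ω₀ = (0.00525000, -0.01416667, -0.08600000)
I·α + gyro = (-0.0300, 0.0200, -0.1500)

F = (0.8000, 3.7000, 2.9000)
τ = (-0.0300, 0.0200, -0.1500)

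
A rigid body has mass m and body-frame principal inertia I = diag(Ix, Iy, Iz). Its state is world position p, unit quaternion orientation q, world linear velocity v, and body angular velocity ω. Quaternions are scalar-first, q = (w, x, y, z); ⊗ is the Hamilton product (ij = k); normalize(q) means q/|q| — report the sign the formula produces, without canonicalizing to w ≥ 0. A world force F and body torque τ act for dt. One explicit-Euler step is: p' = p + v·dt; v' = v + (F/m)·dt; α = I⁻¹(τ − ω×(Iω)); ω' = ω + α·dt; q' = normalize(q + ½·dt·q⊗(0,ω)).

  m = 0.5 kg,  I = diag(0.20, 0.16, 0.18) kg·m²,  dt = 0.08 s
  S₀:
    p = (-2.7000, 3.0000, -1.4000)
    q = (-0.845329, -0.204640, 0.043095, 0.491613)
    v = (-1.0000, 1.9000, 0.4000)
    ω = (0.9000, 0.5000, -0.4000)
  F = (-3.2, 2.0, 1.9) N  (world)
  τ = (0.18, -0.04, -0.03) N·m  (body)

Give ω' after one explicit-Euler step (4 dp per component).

ω' = (0.9736, 0.4836, -0.4053)

α = I⁻¹(τ − ω×Iω) = (0.9200, -0.2050, -0.0667)
ω + α·dt = (0.9736, 0.4836, -0.4053)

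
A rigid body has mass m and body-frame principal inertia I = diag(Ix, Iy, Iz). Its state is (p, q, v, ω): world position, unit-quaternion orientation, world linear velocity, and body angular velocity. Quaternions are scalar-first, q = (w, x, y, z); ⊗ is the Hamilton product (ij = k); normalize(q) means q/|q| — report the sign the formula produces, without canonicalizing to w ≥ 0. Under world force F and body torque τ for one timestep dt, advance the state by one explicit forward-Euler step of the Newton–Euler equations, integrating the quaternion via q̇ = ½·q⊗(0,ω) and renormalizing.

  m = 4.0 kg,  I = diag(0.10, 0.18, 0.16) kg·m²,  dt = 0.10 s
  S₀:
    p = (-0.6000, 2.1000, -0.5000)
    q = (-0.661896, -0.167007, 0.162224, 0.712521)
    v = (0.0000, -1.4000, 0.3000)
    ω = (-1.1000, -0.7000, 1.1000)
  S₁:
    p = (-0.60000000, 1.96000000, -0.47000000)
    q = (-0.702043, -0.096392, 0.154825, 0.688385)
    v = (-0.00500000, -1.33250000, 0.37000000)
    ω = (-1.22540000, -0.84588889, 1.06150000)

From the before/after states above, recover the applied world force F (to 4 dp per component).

F = (-0.2000, 2.7000, 2.8000)

Δv = v₁−v₀ = (-0.00500000, 0.06750000, 0.07000000)
applied force F = (-0.2000, 2.7000, 2.8000)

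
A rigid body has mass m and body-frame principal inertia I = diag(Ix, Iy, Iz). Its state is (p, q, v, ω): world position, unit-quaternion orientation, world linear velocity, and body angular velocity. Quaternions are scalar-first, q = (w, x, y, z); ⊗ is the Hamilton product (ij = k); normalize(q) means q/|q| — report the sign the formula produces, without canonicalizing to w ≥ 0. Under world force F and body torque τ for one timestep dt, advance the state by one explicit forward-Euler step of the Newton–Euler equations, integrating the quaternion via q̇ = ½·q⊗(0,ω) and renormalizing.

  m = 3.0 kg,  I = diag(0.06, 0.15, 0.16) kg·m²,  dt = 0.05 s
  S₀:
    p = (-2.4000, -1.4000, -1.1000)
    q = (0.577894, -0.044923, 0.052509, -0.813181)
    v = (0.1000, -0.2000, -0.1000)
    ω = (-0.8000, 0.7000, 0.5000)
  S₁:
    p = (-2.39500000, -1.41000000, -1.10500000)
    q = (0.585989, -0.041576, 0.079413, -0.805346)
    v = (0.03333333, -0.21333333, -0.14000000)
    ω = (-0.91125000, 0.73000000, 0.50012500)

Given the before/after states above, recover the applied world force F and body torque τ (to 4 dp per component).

F = (-4.0000, -0.8000, -2.4000)
τ = (-0.1300, 0.1300, -0.0500)

ω₁ − ω₀ = (-0.11125000, 0.03000000, 0.00012500)
gyro term ω₀×Iω₀ = (0.0035, 0.0400, -0.0504)
applied torque τ = (-0.1300, 0.1300, -0.0500)
v₁ − v₀ = (-0.06666667, -0.01333333, -0.04000000)
m·(v₁−v₀)/dt = (-4.0000, -0.8000, -2.4000)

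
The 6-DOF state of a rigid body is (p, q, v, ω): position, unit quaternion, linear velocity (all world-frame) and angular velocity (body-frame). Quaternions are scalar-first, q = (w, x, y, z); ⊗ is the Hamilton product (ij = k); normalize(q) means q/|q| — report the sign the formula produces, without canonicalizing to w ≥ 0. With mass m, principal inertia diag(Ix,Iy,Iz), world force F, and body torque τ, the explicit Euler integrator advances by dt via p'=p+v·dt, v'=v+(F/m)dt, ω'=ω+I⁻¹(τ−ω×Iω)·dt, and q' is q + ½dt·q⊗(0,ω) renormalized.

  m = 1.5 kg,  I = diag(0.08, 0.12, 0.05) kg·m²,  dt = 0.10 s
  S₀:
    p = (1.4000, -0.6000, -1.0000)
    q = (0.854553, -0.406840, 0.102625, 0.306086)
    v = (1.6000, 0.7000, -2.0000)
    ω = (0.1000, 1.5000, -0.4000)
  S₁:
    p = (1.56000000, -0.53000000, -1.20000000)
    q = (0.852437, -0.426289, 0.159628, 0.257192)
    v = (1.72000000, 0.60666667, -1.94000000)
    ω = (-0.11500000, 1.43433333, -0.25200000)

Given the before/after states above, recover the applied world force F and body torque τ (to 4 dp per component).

Δv = v₁−v₀ = (0.12000000, -0.09333333, 0.06000000)
applied force F = (1.8000, -1.4000, 0.9000)
ω₁ − ω₀ = (-0.21500000, -0.06566667, 0.14800000)
gyro term ω₀×Iω₀ = (0.0420, -0.0012, 0.0060)
I·α + gyro = (-0.1300, -0.0800, 0.0800)

F = (1.8000, -1.4000, 0.9000)
τ = (-0.1300, -0.0800, 0.0800)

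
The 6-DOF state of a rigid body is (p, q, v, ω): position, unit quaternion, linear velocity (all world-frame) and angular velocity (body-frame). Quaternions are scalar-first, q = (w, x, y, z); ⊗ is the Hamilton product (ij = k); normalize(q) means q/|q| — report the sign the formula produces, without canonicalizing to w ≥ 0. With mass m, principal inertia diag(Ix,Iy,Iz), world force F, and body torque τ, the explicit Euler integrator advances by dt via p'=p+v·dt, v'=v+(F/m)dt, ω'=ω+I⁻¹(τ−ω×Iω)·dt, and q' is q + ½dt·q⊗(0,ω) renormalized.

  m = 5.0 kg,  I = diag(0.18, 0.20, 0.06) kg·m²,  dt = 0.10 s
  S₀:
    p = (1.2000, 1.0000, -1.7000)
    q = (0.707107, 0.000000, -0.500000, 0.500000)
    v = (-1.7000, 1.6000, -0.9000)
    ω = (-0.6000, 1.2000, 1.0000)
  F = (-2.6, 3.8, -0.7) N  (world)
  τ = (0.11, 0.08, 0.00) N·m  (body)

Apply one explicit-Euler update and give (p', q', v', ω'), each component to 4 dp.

p' = (1.0300, 1.1600, -1.7900)
q' = (0.7096, -0.0759, -0.4709, 0.5185)
v' = (-1.7520, 1.6760, -0.9140)
ω' = (-0.4456, 1.2760, 1.0240)

angular accel α = (1.5444, 0.7600, 0.2400)
new body rate ω' = (-0.4456, 1.2760, 1.0240)
Hamilton product q⊗(0,ω) = (0.1000000, -1.5242642, 0.5485284, 0.4071070)
q' = normalize(q + ½dt·q⊗(0,ω)) = (0.7096, -0.0759, -0.4709, 0.5185)
a = (-0.5200, 0.7600, -0.1400)
new position p' = (1.0300, 1.1600, -1.7900)
new velocity v' = (-1.7520, 1.6760, -0.9140)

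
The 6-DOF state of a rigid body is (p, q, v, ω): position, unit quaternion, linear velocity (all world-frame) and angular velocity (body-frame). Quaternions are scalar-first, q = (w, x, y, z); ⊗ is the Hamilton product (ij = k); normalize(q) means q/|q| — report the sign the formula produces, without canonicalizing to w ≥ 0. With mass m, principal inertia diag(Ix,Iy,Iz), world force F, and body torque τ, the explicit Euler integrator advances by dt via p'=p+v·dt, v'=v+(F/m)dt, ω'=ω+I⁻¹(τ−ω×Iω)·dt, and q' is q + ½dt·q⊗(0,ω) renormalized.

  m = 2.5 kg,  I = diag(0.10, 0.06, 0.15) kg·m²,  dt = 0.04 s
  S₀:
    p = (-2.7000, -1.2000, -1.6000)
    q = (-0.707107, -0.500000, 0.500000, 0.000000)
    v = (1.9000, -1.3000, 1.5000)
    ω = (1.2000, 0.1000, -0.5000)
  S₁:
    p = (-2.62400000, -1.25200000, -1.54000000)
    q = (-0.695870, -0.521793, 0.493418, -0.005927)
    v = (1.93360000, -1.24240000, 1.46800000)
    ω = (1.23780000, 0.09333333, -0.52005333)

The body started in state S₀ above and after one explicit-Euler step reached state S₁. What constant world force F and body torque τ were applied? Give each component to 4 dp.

rate change Δω = (0.03780000, -0.00666667, -0.02005333)
gyro term ω₀×Iω₀ = (-0.0045, 0.0300, -0.0048)
applied torque τ = (0.0900, 0.0200, -0.0800)
velocity change Δv = (0.03360000, 0.05760000, -0.03200000)
F = m·Δv/dt = (2.1000, 3.6000, -2.0000)

F = (2.1000, 3.6000, -2.0000)
τ = (0.0900, 0.0200, -0.0800)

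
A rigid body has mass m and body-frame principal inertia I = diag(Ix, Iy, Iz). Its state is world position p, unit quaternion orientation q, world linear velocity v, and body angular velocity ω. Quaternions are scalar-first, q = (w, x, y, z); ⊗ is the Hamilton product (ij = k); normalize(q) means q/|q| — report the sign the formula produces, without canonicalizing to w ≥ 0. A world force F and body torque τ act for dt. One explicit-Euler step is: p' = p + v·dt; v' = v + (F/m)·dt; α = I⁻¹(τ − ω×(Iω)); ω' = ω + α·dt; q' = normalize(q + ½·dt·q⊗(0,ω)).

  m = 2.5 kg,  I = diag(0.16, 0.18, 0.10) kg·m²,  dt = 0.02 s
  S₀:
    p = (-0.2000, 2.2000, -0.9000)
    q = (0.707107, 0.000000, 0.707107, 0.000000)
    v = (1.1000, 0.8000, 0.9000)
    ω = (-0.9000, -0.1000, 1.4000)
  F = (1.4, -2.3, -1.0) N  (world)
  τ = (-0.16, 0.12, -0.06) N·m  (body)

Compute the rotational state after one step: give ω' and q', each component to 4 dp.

precession coupling ω×(Iω) = (0.0112, -0.0756, 0.0018)
α = I⁻¹(τ − ω×Iω) = (-1.0700, 1.0867, -0.6180)
ω + α·dt = (-0.9214, -0.0783, 1.3876)
2q̇ = q⊗(0,ω) = (0.0707107, 0.3535535, -0.0707107, 1.6263461)
updated quaternion q' = (0.7077, 0.0035, 0.7063, 0.0163)

ω' = (-0.9214, -0.0783, 1.3876)
q' = (0.7077, 0.0035, 0.7063, 0.0163)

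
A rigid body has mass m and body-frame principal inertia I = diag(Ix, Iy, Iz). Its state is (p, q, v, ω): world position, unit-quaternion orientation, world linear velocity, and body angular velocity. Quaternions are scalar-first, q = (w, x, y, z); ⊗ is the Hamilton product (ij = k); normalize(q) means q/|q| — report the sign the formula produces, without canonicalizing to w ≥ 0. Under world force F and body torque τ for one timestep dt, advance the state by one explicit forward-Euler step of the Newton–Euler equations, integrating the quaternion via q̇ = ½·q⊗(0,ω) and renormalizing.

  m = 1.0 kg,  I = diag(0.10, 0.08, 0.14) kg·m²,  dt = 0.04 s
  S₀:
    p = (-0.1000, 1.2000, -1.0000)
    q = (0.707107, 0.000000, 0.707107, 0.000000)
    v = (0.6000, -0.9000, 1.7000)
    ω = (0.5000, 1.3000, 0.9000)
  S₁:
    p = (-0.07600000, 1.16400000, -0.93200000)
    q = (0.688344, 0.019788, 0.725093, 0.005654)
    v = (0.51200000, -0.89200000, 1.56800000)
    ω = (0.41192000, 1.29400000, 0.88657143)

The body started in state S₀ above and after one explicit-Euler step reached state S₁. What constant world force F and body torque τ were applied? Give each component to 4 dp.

F = (-2.2000, 0.2000, -3.3000)
τ = (-0.1500, -0.0300, -0.0600)

Δω = ω₁−ω₀ = (-0.08808000, -0.00600000, -0.01342857)
τ = I·(Δω/dt) + ω₀×(Iω₀) = (-0.1500, -0.0300, -0.0600)
Δv = v₁−v₀ = (-0.08800000, 0.00800000, -0.13200000)
m·(v₁−v₀)/dt = (-2.2000, 0.2000, -3.3000)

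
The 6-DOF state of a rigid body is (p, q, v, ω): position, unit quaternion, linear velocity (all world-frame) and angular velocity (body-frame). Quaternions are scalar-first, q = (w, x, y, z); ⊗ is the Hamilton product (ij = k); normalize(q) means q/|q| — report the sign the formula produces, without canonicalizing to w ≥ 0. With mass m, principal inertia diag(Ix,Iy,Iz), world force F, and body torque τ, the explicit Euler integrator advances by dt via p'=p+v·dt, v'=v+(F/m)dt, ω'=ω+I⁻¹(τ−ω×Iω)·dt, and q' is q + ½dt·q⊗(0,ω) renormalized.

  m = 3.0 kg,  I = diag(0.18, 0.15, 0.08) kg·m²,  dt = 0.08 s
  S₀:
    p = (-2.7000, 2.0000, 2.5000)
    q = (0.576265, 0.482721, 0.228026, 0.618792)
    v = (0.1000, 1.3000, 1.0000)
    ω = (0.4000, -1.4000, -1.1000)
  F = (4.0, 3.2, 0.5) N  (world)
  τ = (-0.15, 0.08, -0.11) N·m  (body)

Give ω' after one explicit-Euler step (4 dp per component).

ω' = (0.3812, -1.3339, -1.2268)

gyro term ω×Iω = (-0.1078, -0.0440, 0.0168)
angular accel α = (-0.2344, 0.8267, -1.5850)
ω' = ω + α·dt = (0.3812, -1.3339, -1.2268)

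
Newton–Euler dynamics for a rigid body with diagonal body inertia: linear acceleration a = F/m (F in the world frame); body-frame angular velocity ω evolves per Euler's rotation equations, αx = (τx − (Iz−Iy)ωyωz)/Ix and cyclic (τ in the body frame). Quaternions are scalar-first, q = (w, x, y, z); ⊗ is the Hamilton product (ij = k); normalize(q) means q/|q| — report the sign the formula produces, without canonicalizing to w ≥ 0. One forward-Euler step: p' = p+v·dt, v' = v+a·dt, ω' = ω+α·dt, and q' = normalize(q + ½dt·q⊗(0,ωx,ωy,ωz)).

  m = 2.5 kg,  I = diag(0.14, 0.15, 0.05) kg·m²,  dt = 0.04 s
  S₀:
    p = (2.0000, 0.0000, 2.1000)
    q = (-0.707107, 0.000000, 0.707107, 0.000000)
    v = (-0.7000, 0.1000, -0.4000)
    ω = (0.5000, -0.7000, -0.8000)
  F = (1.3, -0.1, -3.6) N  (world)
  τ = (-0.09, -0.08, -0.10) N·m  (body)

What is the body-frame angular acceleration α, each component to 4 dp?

α = (-0.2429, -0.2933, -1.9300)

precession coupling ω×(Iω) = (-0.0560, -0.0360, -0.0035)
angular accel α = (-0.2429, -0.2933, -1.9300)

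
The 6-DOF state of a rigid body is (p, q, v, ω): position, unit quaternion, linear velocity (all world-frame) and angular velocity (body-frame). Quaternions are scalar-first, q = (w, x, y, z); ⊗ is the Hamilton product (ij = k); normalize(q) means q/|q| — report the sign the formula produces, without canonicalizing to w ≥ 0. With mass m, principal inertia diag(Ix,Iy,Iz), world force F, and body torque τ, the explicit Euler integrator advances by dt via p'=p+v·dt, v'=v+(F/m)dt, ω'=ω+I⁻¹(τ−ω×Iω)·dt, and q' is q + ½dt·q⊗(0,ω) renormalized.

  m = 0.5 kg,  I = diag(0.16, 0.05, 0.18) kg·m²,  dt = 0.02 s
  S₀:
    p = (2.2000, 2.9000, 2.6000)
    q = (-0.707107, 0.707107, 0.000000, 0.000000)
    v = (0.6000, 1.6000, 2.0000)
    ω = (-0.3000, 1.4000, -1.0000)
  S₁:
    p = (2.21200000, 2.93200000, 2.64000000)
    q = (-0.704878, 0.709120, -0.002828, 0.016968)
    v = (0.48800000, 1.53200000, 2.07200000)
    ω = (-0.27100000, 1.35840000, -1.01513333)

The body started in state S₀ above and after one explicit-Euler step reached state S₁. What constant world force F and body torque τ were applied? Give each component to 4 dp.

F = (-2.8000, -1.7000, 1.8000)
τ = (0.0500, -0.1100, -0.0900)

velocity change Δv = (-0.11200000, -0.06800000, 0.07200000)
applied force F = (-2.8000, -1.7000, 1.8000)
ω₁ − ω₀ = (0.02900000, -0.04160000, -0.01513333)
gyro term ω₀×Iω₀ = (-0.1820, -0.0060, 0.0462)
I·α + gyro = (0.0500, -0.1100, -0.0900)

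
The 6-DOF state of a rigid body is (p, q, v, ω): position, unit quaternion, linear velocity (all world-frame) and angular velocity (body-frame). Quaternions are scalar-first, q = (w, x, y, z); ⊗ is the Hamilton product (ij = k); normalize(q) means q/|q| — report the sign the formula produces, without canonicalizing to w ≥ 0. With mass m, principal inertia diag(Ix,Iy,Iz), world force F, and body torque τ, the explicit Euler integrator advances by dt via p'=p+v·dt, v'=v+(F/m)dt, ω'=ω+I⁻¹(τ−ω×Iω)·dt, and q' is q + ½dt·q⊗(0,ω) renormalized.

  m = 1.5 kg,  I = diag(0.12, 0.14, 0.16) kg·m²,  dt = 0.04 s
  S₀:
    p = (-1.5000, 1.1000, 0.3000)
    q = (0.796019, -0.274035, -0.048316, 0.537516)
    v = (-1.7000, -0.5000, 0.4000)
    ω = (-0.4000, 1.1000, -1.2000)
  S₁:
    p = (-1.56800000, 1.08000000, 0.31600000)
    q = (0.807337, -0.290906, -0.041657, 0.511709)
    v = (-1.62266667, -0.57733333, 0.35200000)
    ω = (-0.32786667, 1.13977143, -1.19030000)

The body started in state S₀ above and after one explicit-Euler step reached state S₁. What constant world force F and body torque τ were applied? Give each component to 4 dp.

Δω = ω₁−ω₀ = (0.07213333, 0.03977143, 0.00970000)
I·α + gyro = (0.1900, 0.1200, 0.0300)
velocity change Δv = (0.07733333, -0.07733333, -0.04800000)
F = m·Δv/dt = (2.9000, -2.9000, -1.8000)

F = (2.9000, -2.9000, -1.8000)
τ = (0.1900, 0.1200, 0.0300)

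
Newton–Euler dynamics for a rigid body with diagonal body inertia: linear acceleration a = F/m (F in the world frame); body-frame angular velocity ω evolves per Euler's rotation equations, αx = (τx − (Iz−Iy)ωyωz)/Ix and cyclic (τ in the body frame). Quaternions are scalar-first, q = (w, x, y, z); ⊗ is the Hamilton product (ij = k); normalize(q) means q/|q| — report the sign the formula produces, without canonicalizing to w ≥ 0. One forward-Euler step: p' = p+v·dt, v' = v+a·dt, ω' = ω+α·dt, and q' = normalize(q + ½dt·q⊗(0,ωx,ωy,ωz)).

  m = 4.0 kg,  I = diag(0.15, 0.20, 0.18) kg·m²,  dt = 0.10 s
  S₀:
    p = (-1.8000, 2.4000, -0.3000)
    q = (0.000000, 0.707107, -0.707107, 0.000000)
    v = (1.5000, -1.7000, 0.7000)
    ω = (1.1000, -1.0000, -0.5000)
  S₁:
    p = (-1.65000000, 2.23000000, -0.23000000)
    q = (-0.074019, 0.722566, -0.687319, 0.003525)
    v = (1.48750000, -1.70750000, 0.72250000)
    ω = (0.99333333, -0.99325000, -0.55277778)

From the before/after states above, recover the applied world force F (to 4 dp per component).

velocity change Δv = (-0.01250000, -0.00750000, 0.02250000)
applied force F = (-0.5000, -0.3000, 0.9000)

F = (-0.5000, -0.3000, 0.9000)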